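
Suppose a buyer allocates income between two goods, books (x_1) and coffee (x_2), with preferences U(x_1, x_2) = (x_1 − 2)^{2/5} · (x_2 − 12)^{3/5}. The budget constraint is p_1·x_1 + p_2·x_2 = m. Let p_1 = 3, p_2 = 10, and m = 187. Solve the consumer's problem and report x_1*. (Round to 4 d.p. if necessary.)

x_1* = 10.1333

Let x_1' = x_1−2, x_2' = x_2−12. MRS = (2/3)·x_2'/x_1' = p_1/p_2.
Substituting into the budget: x_1* = 2 + 0.4·(m − 2·p_1 − 12·p_2)/p_1, and x_2* = 12 + 0.6·(…)/p_2.
Discretionary income = 187 − 2·3 − 12·10 = 61; x_1* = 2 + 0.4·61/3 = 10.1333.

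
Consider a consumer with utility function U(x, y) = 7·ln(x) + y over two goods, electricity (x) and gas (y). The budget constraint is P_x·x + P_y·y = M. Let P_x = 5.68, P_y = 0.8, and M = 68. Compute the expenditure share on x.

share on x = 0.0824

MU_x = 7/x, MU_y = 1. Tangency: 7/x = P_x/P_y.
So x*(P_x,P_y) = 7·P_y/P_x, independent of income; and y* = (M − 7·P_y)/P_y.
At the given prices: x* = 7·0.8/5.68 = 0.9859, and y* = 78.
Expenditure on x: 5.68·0.9859 = 5.6; share = 0.0824.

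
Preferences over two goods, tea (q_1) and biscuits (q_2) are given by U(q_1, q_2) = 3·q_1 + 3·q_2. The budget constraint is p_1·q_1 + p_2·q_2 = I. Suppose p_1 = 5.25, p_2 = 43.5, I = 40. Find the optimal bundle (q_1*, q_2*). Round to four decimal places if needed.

q_1* = 7.619, q_2* = 0

Perfect substitutes: compare marginal utility per dollar. 3/p_1 vs 3/p_2 → 0.5714 vs 0.069.
q_1 gives more utility per dollar, so spend all income on q_1: q_1* = I/p_1, q_2* = 0.
Numerically: q_1* = 7.619, q_2* = 0.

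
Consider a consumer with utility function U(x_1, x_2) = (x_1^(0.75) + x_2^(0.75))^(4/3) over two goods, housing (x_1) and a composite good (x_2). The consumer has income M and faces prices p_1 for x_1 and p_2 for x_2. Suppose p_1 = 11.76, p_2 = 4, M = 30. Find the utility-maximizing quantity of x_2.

x_2* = 7.216

MRS = MU_x_1/MU_x_2 = (x_2/x_1)^(0.25). Set equal to p_1/p_2.
Solve for the ratio: x_2/x_1 = [p_1/p_2]^(4).
With the ratio pinned down, the budget gives x_1* = M/(p_1 + p_2·(x_2/x_1)) and x_2* = (x_2/x_1)·x_1*.
Numerically x_2/x_1 = 74.711821, so x_1* = 30/(11.76 + 4·74.711821) = 0.0966 and x_2* = 74.711821·0.0966 = 7.216.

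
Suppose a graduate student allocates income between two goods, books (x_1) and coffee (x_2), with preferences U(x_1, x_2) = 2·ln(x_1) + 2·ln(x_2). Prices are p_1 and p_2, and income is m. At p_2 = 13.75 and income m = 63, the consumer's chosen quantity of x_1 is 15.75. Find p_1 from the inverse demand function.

p_1 = 2

MU_x_1/MU_x_2 = (2·x_2)/(2·x_1); tangency sets this equal to p_1/p_2.
Rearranging, p_2·x_2 = p_1·x_1. Substituting into the budget gives p_1·x_1·(1 + 1) = m.
Demand: x_1*(p_1,p_2,m) = 0.5·m/p_1 and x_2* = 0.5·m/p_2.
Set x_1* = 15.75 in the demand function and solve for p_1: p_1 = 2.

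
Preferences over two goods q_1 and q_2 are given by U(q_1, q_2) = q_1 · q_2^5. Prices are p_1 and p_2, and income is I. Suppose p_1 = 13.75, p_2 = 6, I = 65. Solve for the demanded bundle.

MU_q_1/MU_q_2 = (q_2)/(5·q_1); tangency sets this equal to p_1/p_2.
Rearranging, p_2·q_2 = 5·p_1·q_1. Substituting into the budget gives p_1·q_1·(1 + 5) = I.
Demand: q_1*(p_1,p_2,I) = 1/6·I/p_1 and q_2* = 5/6·I/p_2.
At p_1=13.75, p_2=6, I=65: q_1* = 1/6·65/13.75 = 0.7879, q_2* = 9.0278.

q_1* = 0.7879, q_2* = 9.0278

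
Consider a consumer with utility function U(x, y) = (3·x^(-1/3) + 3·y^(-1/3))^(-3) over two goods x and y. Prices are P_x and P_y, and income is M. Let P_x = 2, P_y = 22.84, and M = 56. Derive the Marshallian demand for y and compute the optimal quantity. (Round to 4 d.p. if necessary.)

y* = 1.588

MU_x ∝ 3·x^(-4/3), MU_y ∝ 3·y^(-4/3), so MRS = (y/x)^(4/3) = P_x/P_y.
Solve for the ratio: y/x = [P_x/P_y]^(0.75).
Substitute y = (y/x)·x into the budget: x* = M/(P_x + P_y·(y/x)).
Numerically y/x = 0.160972, so x* = 56/(2 + 22.84·0.160972) = 9.8651 and y* = 0.160972·9.8651 = 1.588.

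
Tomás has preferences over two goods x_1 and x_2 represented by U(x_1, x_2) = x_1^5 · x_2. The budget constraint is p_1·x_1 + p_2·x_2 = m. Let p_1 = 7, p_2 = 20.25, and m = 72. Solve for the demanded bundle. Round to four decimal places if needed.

Demand: x_1*(p_1,p_2,m) = 5/6·m/p_1 and x_2* = 1/6·m/p_2.
At p_1=7, p_2=20.25, m=72: x_1* = 5/6·72/7 = 8.5714, x_2* = 0.5926.

x_1* = 8.5714, x_2* = 0.5926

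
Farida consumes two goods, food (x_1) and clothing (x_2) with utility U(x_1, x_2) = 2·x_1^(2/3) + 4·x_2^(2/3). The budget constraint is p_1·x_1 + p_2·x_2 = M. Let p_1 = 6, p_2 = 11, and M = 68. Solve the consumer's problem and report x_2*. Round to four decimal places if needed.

x_2* = 4.353

MRS = MU_x_1/MU_x_2 = (1/2)·(x_2/x_1)^(1/3). Set equal to p_1/p_2.
Solve for the ratio: x_2/x_1 = [2·p_1/p_2]^(3).
With the ratio pinned down, the budget gives x_1* = M/(p_1 + p_2·(x_2/x_1)) and x_2* = (x_2/x_1)·x_1*.
Numerically x_2/x_1 = 1.298272, so x_1* = 68/(6 + 11·1.298272) = 3.3529 and x_2* = 1.298272·3.3529 = 4.353.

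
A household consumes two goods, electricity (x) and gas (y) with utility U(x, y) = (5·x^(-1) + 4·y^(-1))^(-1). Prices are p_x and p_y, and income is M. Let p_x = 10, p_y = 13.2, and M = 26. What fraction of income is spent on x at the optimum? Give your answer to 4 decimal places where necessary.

From the CES first-order condition, (5/4)·(y/x)^(2) = p_x/p_y.
Hence y/x = ((4/5)·p_x/p_y)^(1/(2)), i.e. raised to the 0.5 power.
Substitute y = (y/x)·x into the budget: x* = M/(p_x + p_y·(y/x)).
Numerically y/x = 0.778499, so x* = 26/(10 + 13.2·0.778499) = 1.2823 and y* = 0.778499·1.2823 = 0.9983.
Expenditure on x: 10·1.2823 = 12.8229; share = 0.4932.

share on x = 0.4932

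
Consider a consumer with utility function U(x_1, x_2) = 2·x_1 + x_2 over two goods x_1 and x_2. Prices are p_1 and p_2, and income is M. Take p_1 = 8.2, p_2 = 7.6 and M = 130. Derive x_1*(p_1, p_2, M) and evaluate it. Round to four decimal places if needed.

x_1* = 15.8537

Perfect substitutes: compare marginal utility per dollar. 2/p_1 vs 1/p_2 → 0.2439 vs 0.1316.
x_1 gives more utility per dollar, so spend all income on x_1: x_1* = M/p_1, x_2* = 0.
Numerically: x_1* = 15.8537, x_2* = 0.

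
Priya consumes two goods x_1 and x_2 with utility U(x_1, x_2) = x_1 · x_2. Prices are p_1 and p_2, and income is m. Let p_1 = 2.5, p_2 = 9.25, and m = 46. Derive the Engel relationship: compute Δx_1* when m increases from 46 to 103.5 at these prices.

Δx_1* = 11.5

MU_x_1/MU_x_2 = (x_2)/(x_1); tangency sets this equal to p_1/p_2.
So p_2·x_2 = p_1·x_1; combined with the budget, a share 0.5 of income goes to x_1.
Demand: x_1*(p_1,p_2,m) = 0.5·m/p_1 and x_2* = 0.5·m/p_2.
At p_1=2.5, p_2=9.25, m=46: x_1* = 0.5·46/2.5 = 9.2.
At m' = 103.5: x_1* = 20.7. Change: 20.7 − 9.2 = 11.5.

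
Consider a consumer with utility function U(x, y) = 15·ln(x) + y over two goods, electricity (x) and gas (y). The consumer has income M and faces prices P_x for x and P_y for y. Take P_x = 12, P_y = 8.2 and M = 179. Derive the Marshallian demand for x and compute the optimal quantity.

MU_x = 15/x, MU_y = 1. Tangency: 15/x = P_x/P_y.
So x*(P_x,P_y) = 15·P_y/P_x, independent of income; and y* = (M − 15·P_y)/P_y.
At the given prices: x* = 15·8.2/12 = 10.25.

x* = 10.25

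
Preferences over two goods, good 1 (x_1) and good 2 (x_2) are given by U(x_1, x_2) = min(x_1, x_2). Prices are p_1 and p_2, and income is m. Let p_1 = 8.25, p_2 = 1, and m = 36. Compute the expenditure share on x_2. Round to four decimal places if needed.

share on x_2 = 0.1081

With perfect complements, no substitution: consume in ratio x_1:x_2 = 1:1.
Budget: p_1·x_1 + p_2·x_1 = m, so (p_1 + p_2)·x_1 = m.
Demand: x_1*(p_1,p_2,m) = m/(p_1 + p_2), x_2* = m/(p_1 + p_2).
Here 8.25 + 1 = 9.25, giving x_1* = 3.8919 and x_2* = 3.8919.
Expenditure on x_2: 1·3.8919 = 3.8919; share = 0.1081.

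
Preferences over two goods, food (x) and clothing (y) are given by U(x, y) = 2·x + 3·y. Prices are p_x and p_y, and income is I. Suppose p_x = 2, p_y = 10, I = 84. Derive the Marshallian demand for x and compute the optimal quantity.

Perfect substitutes: compare marginal utility per dollar. 2/p_x vs 3/p_y → 1 vs 0.3.
x gives more utility per dollar, so spend all income on x: x* = I/p_x, y* = 0.
Numerically: x* = 42, y* = 0.

x* = 42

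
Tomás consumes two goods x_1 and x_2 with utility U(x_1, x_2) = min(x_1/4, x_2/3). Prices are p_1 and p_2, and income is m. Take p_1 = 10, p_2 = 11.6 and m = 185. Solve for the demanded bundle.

x_1* = 9.893, x_2* = 7.4198

With perfect complements, no substitution: consume in ratio x_1:x_2 = 4:3.
Budget: p_1·x_1 + p_2·(3/4)·x_1 = m, so (4·p_1 + 3·p_2)·x_1 = 4·m.
Demand: x_1*(p_1,p_2,m) = 4·m/(4·p_1 + 3·p_2), x_2* = 3·m/(4·p_1 + 3·p_2).
Here 4·10 + 3·11.6 = 74.8, giving x_1* = 9.893 and x_2* = 7.4198.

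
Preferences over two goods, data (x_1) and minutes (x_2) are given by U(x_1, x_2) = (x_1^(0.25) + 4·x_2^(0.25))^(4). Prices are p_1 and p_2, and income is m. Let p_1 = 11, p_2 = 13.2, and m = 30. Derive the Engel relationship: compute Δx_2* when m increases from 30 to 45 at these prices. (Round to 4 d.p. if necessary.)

MRS = MU_x_1/MU_x_2 = (1/4)·(x_2/x_1)^(0.75). Set equal to p_1/p_2.
Hence x_2/x_1 = (4·p_1/p_2)^(1/(0.75)), i.e. raised to the 4/3 power.
Substitute x_2 = (x_2/x_1)·x_1 into the budget: x_1* = m/(p_1 + p_2·(x_2/x_1)).
Numerically x_2/x_1 = 4.979339, so x_1* = 30/(11 + 13.2·4.979339) = 0.391 and x_2* = 4.979339·0.391 = 1.9469.
At m' = 45: x_2* = 2.9203. Change: 2.9203 − 1.9469 = 0.9734.

Δx_2* = 0.9734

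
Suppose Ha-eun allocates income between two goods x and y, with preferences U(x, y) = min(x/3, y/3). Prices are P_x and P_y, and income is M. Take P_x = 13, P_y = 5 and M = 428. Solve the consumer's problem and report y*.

y* = 23.7778

Demand: x*(P_x,P_y,M) = 3·M/(3·P_x + 3·P_y), y* = 3·M/(3·P_x + 3·P_y).
Here 3·13 + 3·5 = 54, giving y* = 23.7778.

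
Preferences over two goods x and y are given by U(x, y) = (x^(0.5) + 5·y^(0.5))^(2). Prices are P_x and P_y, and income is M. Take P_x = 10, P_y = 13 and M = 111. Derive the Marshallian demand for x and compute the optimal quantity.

MU_x ∝ x^(-0.5), MU_y ∝ 5·y^(-0.5), so MRS = (1/5)·(y/x)^(0.5) = P_x/P_y.
Solve for the ratio: y/x = [5·P_x/P_y]^(2).
Substitute y = (y/x)·x into the budget: x* = M/(P_x + P_y·(y/x)).
Numerically y/x = 14.792899, so x* = 111/(10 + 13·14.792899) = 0.5487.

x* = 0.5487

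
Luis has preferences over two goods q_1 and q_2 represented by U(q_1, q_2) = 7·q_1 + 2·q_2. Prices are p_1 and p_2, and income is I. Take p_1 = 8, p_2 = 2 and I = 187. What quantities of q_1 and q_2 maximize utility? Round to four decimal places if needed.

q_1* = 0, q_2* = 93.5

Linear utility — the consumer picks whichever good has higher MU/price: 7/8 = 0.875 vs 2/2 = 1.
q_2 gives more utility per dollar, so spend all income on q_2: q_2* = I/p_2, q_1* = 0.
Numerically: q_1* = 0, q_2* = 93.5.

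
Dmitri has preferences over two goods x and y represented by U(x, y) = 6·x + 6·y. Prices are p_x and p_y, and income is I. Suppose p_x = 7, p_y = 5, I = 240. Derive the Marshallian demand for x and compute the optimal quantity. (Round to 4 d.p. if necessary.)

x* = 0

y gives more utility per dollar, so spend all income on y: y* = I/p_y, x* = 0.
Numerically: x* = 0, y* = 48.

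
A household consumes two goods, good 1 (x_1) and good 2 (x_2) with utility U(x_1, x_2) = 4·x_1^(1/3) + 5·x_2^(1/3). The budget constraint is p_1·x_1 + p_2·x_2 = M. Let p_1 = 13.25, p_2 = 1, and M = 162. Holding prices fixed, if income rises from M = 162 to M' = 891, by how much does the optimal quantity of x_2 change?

MRS = MU_x_1/MU_x_2 = (4/5)·(x_2/x_1)^(2/3). Set equal to p_1/p_2.
Hence x_2/x_1 = ((5/4)·p_1/p_2)^(1/(2/3)), i.e. raised to the 1.5 power.
With the ratio pinned down, the budget gives x_1* = M/(p_1 + p_2·(x_2/x_1)) and x_2* = (x_2/x_1)·x_1*.
Numerically x_2/x_1 = 67.404492, so x_1* = 162/(13.25 + 1·67.404492) = 2.0086 and x_2* = 67.404492·2.0086 = 135.3865.
At M' = 891: x_2* = 744.6256. Change: 744.6256 − 135.3865 = 609.2392.

Δx_2* = 609.2392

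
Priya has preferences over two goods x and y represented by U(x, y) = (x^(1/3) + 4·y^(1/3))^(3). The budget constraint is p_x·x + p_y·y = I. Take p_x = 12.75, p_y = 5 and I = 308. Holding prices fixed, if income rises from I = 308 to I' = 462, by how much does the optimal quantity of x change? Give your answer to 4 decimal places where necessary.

From the CES first-order condition, (1/4)·(y/x)^(2/3) = p_x/p_y.
Solve for the ratio: y/x = [4·p_x/p_y]^(1.5).
With the ratio pinned down, the budget gives x* = I/(p_x + p_y·(y/x)) and y* = (y/x)·x*.
Numerically y/x = 32.576188, so x* = 308/(12.75 + 5·32.576188) = 1.7537.
At I' = 462: x* = 2.6305. Change: 2.6305 − 1.7537 = 0.8768.

Δx* = 0.8768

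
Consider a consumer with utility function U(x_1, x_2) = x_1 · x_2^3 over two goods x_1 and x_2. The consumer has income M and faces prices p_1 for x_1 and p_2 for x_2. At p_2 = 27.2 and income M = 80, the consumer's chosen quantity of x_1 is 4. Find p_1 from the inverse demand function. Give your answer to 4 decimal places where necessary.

MU_x_1/MU_x_2 = (x_2)/(3·x_1); tangency sets this equal to p_1/p_2.
So p_2·x_2 = 3·p_1·x_1; combined with the budget, a share 0.25 of income goes to x_1.
Demand: x_1*(p_1,p_2,M) = 0.25·M/p_1 and x_2* = 0.75·M/p_2.
Set x_1* = 4 in the demand function and solve for p_1: p_1 = 5.

p_1 = 5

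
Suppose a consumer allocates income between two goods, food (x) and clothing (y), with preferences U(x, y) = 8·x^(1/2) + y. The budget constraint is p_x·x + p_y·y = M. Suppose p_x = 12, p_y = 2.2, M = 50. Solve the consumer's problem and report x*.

Set MRS = p_x/p_y: 4·x^(−1/2) = p_x/p_y.
Thus x* = (4·p_y/p_x)² — independent of M — with the rest of income spent on y.
Plugging in: x* = (4·2.2/12)² = 0.5378.

x* = 0.5378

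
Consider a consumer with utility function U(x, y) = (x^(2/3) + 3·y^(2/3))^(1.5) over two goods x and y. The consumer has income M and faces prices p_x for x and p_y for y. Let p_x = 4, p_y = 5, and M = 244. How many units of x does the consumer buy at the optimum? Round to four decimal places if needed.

x* = 3.337

MRS = MU_x/MU_y = (1/3)·(y/x)^(1/3). Set equal to p_x/p_y.
Hence y/x = (3·p_x/p_y)^(1/(1/3)), i.e. raised to the 3 power.
Substitute y = (y/x)·x into the budget: x* = M/(p_x + p_y·(y/x)).
Numerically y/x = 13.824, so x* = 244/(4 + 5·13.824) = 3.337.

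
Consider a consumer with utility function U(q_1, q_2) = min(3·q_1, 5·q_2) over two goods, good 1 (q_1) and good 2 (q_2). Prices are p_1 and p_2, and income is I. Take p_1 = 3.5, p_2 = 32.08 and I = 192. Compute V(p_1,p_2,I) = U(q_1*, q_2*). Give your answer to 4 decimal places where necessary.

V = 25.3209

Leontief preferences: the optimum is at the kink where q_1/5 = q_2/3, i.e. q_2 = (3/5)·q_1.
Budget: p_1·q_1 + p_2·(3/5)·q_1 = I, so (5·p_1 + 3·p_2)·q_1 = 5·I.
Demand: q_1*(p_1,p_2,I) = 5·I/(5·p_1 + 3·p_2), q_2* = 3·I/(5·p_1 + 3·p_2).
Here 5·3.5 + 3·32.08 = 113.74, giving q_1* = 8.4403 and q_2* = 5.0642.
Utility at the optimum: U(8.4403, 5.0642) = 25.3209.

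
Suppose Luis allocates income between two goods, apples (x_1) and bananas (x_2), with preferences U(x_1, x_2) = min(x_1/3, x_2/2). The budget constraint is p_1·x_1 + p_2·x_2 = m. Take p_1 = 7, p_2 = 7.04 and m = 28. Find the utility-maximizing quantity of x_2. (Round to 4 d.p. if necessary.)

With perfect complements, no substitution: consume in ratio x_1:x_2 = 3:2.
Budget: p_1·x_1 + p_2·(2/3)·x_1 = m, so (3·p_1 + 2·p_2)·x_1 = 3·m.
Demand: x_1*(p_1,p_2,m) = 3·m/(3·p_1 + 2·p_2), x_2* = 2·m/(3·p_1 + 2·p_2).
Here 3·7 + 2·7.04 = 35.08, giving x_2* = 1.5964.

x_2* = 1.5964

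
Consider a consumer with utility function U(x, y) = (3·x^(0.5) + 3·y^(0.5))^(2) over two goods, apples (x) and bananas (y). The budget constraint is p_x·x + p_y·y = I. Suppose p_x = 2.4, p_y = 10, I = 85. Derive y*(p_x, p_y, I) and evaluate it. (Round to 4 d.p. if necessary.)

y* = 1.6452

From the CES first-order condition, (y/x)^(0.5) = p_x/p_y.
Hence y/x = (p_x/p_y)^(1/(0.5)), i.e. raised to the 2 power.
Substitute y = (y/x)·x into the budget: x* = I/(p_x + p_y·(y/x)).
Numerically y/x = 0.0576, so x* = 85/(2.4 + 10·0.0576) = 28.5618 and y* = 0.0576·28.5618 = 1.6452.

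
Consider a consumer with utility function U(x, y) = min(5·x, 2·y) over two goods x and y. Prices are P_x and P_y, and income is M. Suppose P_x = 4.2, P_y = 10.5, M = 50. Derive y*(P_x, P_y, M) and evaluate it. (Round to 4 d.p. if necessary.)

y* = 4.1051

Leontief preferences: the optimum is at the kink where x/2 = y/5, i.e. y = (5/2)·x.
Budget: P_x·x + P_y·(5/2)·x = M, so (2·P_x + 5·P_y)·x = 2·M.
Demand: x*(P_x,P_y,M) = 2·M/(2·P_x + 5·P_y), y* = 5·M/(2·P_x + 5·P_y).
Here 2·4.2 + 5·10.5 = 60.9, giving y* = 4.1051.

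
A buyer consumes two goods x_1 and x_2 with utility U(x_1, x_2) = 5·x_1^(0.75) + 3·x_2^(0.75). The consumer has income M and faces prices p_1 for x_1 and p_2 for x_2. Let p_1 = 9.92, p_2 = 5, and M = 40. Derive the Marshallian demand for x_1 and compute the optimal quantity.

MU_x_1 ∝ 5·x_1^(-0.25), MU_x_2 ∝ 3·x_2^(-0.25), so MRS = (5/3)·(x_2/x_1)^(0.25) = p_1/p_2.
Hence x_2/x_1 = ((3/5)·p_1/p_2)^(1/(0.25)), i.e. raised to the 4 power.
With the ratio pinned down, the budget gives x_1* = M/(p_1 + p_2·(x_2/x_1)) and x_2* = (x_2/x_1)·x_1*.
Numerically x_2/x_1 = 2.008037, so x_1* = 40/(9.92 + 5·2.008037) = 2.004.

x_1* = 2.004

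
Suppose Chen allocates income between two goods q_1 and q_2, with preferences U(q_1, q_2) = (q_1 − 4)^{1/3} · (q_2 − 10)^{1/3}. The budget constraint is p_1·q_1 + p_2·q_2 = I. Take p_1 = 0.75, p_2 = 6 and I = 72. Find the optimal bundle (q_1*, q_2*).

This is Cobb-Douglas in (q_1−4, q_2−10): tangency gives 1/3·p_2·(q_2−10) = 1/3·p_1·(q_1−4).
After buying the subsistence bundle (4, 10), a share 0.5 of the remaining income goes to q_1: q_1* = 4 + 0.5·(I − 4p_1 − 10p_2)/p_1.
Discretionary income = 72 − 4·0.75 − 10·6 = 9; q_1* = 4 + 0.5·9/0.75 = 10; q_2* = 10 + 0.5·9/6 = 10.75.

q_1* = 10, q_2* = 10.75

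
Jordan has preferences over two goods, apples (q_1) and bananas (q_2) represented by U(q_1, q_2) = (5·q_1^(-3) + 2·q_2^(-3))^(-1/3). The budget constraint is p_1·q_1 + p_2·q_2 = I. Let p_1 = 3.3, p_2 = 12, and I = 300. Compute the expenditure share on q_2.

share on q_2 = 0.6768

MRS = MU_q_1/MU_q_2 = (5/2)·(q_2/q_1)^(4). Set equal to p_1/p_2.
Solve for the ratio: q_2/q_1 = [(2/5)·p_1/p_2]^(0.25).
Substitute q_2 = (q_2/q_1)·q_1 into the budget: q_1* = I/(p_1 + p_2·(q_2/q_1)).
Numerically q_2/q_1 = 0.575901, so q_1* = 300/(3.3 + 12·0.575901) = 29.3806 and q_2* = 0.575901·29.3806 = 16.9203.
Expenditure on q_2: 12·16.9203 = 203.044; share = 0.6768.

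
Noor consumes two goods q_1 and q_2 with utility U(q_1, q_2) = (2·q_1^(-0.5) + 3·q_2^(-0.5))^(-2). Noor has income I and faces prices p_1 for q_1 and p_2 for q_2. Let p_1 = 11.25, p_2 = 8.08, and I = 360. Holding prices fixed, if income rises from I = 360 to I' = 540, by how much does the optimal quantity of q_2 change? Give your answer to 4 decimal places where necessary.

Δq_2* = 12.0277

MU_q_1 ∝ 2·q_1^(-1.5), MU_q_2 ∝ 3·q_2^(-1.5), so MRS = (2/3)·(q_2/q_1)^(1.5) = p_1/p_2.
Hence q_2/q_1 = ((3/2)·p_1/p_2)^(1/(1.5)), i.e. raised to the 2/3 power.
With the ratio pinned down, the budget gives q_1* = I/(p_1 + p_2·(q_2/q_1)) and q_2* = (q_2/q_1)·q_1*.
Numerically q_2/q_1 = 1.633885, so q_1* = 360/(11.25 + 8.08·1.633885) = 14.7228 and q_2* = 1.633885·14.7228 = 24.0554.
At I' = 540: q_2* = 36.0832. Change: 36.0832 − 24.0554 = 12.0277.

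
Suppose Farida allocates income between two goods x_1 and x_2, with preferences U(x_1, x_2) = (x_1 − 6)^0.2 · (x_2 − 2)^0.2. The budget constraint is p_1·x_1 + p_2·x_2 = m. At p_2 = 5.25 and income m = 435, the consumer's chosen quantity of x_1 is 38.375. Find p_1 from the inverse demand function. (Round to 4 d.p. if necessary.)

MRS = (x_2−2)/(x_1−6). Tangency with p_1/p_2 gives x_2−2 = (p_1/p_2)·(x_1−6).
After buying the subsistence bundle (6, 2), a share 0.5 of the remaining income goes to x_1: x_1* = 6 + 0.5·(m − 6p_1 − 2p_2)/p_1.
Set x_1* = 38.375 in the demand function and solve for p_1: p_1 = 6.

p_1 = 6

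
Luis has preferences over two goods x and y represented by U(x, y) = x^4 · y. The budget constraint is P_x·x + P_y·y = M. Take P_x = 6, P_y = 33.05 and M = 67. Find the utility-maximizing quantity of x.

Demand: x*(P_x,P_y,M) = 0.8·M/P_x and y* = 0.2·M/P_y.
At P_x=6, P_y=33.05, M=67: x* = 0.8·67/6 = 8.9333.

x* = 8.9333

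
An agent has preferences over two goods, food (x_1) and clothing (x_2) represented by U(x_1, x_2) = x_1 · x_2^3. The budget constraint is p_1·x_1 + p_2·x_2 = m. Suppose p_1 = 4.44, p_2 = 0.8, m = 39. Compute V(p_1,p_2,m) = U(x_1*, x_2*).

Demand: x_1*(p_1,p_2,m) = 0.25·m/p_1 and x_2* = 0.75·m/p_2.
At p_1=4.44, p_2=0.8, m=39: x_1* = 0.25·39/4.44 = 2.1959, x_2* = 36.5625.
Utility at the optimum: U(2.1959, 36.5625) = 107332.0183.

V = 107332.0183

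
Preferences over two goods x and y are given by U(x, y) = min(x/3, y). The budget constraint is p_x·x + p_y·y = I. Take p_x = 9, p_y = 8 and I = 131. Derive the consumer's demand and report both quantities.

x* = 11.2286, y* = 3.7429

Leontief preferences: the optimum is at the kink where x/3 = y/1, i.e. y = (1/3)·x.
Budget: p_x·x + p_y·(1/3)·x = I, so (3·p_x + p_y)·x = 3·I.
Demand: x*(p_x,p_y,I) = 3·I/(3·p_x + p_y), y* = I/(3·p_x + p_y).
Here 3·9 + 8 = 35, giving x* = 11.2286 and y* = 3.7429.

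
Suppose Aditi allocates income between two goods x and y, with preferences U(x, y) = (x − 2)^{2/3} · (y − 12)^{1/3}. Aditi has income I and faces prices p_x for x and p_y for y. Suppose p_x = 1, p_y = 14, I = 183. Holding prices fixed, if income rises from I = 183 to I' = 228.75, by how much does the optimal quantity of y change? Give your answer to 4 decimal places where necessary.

Δy* = 1.0893

MRS = 2·(y−12)/(x−2). Tangency with p_x/p_y gives y−12 = (1/2)·(p_x/p_y)·(x−2).
After buying the subsistence bundle (2, 12), a share 2/3 of the remaining income goes to x: x* = 2 + 2/3·(I − 2p_x − 12p_y)/p_x.
Discretionary income = 183 − 2·1 − 12·14 = 13; y* = 12 + 1/3·13/14 = 12.3095.
At I' = 228.75: y* = 13.3988. Change: 13.3988 − 12.3095 = 1.0893.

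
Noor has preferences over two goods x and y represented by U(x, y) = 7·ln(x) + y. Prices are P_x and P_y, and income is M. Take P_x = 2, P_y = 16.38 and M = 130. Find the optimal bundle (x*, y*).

Set MRS = P_x/P_y: (7/x)/1 = P_x/P_y.
So x*(P_x,P_y) = 7·P_y/P_x, independent of income; and y* = (M − 7·P_y)/P_y.
At the given prices: x* = 7·16.38/2 = 57.33, and y* = 0.9365.

x* = 57.33, y* = 0.9365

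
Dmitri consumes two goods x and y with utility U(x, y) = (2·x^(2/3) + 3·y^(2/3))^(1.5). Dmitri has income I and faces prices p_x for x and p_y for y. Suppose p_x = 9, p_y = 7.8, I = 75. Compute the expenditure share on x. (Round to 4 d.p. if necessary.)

Substitute y = (y/x)·x into the budget: x* = I/(p_x + p_y·(y/x)).
Numerically y/x = 5.184627, so x* = 75/(9 + 7.8·5.184627) = 1.517 and y* = 5.184627·1.517 = 7.865.
Expenditure on x: 9·1.517 = 13.6529; share = 0.182.

share on x = 0.182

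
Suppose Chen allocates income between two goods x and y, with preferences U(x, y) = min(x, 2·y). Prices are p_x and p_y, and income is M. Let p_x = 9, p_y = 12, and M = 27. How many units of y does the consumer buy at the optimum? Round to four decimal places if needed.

y* = 0.9

Here 2·9 + 12 = 30, giving y* = 0.9.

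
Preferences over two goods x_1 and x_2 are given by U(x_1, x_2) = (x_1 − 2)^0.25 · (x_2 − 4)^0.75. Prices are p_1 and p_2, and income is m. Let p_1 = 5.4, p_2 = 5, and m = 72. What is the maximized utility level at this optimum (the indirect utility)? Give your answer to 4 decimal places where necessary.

MRS = (1/3)·(x_2−4)/(x_1−2). Tangency with p_1/p_2 gives x_2−4 = 3·(p_1/p_2)·(x_1−2).
After buying the subsistence bundle (2, 4), a share 0.25 of the remaining income goes to x_1: x_1* = 2 + 0.25·(m − 2p_1 − 4p_2)/p_1.
Discretionary income = 72 − 2·5.4 − 4·5 = 41.2; x_1* = 2 + 0.25·41.2/5.4 = 3.9074; x_2* = 4 + 0.75·41.2/5 = 10.18.
Utility at the optimum: U(3.9074, 10.18) = 4.6063.

V = 4.6063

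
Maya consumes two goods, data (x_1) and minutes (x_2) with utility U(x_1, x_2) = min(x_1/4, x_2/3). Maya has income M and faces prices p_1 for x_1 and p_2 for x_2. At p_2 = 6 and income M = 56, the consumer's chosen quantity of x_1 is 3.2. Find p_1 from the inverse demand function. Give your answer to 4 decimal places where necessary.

With perfect complements, no substitution: consume in ratio x_1:x_2 = 4:3.
Budget: p_1·x_1 + p_2·(3/4)·x_1 = M, so (4·p_1 + 3·p_2)·x_1 = 4·M.
Demand: x_1*(p_1,p_2,M) = 4·M/(4·p_1 + 3·p_2), x_2* = 3·M/(4·p_1 + 3·p_2).
Set x_1* = 3.2 in the demand function and solve for p_1: p_1 = 13.

p_1 = 13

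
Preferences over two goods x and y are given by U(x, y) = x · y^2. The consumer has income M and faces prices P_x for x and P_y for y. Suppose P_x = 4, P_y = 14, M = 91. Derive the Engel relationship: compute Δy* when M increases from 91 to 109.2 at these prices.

Tangency: MRS = (1/2)·y/x = P_x/P_y.
So P_y·y = 2·P_x·x; combined with the budget, a share 1/3 of income goes to x.
Demand: x*(P_x,P_y,M) = 1/3·M/P_x and y* = 2/3·M/P_y.
At P_x=4, P_y=14, M=91: y* = 2/3·91/14 = 4.3333.
At M' = 109.2: y* = 5.2. Change: 5.2 − 4.3333 = 0.8667.

Δy* = 0.8667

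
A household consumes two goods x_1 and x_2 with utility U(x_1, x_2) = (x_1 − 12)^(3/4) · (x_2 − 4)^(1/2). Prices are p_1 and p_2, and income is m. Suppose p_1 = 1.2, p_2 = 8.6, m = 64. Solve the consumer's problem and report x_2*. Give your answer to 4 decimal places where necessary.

This is Cobb-Douglas in (x_1−12, x_2−4): tangency gives 0.75·p_2·(x_2−4) = 0.5·p_1·(x_1−12).
Substituting into the budget: x_1* = 12 + 0.6·(m − 12·p_1 − 4·p_2)/p_1, and x_2* = 4 + 0.4·(…)/p_2.
Discretionary income = 64 − 12·1.2 − 4·8.6 = 15.2; x_2* = 4 + 0.4·15.2/8.6 = 4.707.

x_2* = 4.707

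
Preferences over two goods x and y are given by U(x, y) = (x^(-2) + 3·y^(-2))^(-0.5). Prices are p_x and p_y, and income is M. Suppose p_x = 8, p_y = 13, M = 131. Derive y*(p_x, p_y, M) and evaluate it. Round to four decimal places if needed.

MRS = MU_x/MU_y = (1/3)·(y/x)^(3). Set equal to p_x/p_y.
Solve for the ratio: y/x = [3·p_x/p_y]^(1/3).
Substitute y = (y/x)·x into the budget: x* = M/(p_x + p_y·(y/x)).
Numerically y/x = 1.22675, so x* = 131/(8 + 13·1.22675) = 5.4702 and y* = 1.22675·5.4702 = 6.7106.

y* = 6.7106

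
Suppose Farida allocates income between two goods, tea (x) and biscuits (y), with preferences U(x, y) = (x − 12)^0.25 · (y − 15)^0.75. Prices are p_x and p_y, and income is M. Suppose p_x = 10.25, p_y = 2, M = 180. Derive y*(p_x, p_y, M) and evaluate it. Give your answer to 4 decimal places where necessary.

Let x' = x−12, y' = y−15. MRS = (1/3)·y'/x' = p_x/p_y.
After buying the subsistence bundle (12, 15), a share 0.25 of the remaining income goes to x: x* = 12 + 0.25·(M − 12p_x − 15p_y)/p_x.
Discretionary income = 180 − 12·10.25 − 15·2 = 27; y* = 15 + 0.75·27/2 = 25.125.

y* = 25.125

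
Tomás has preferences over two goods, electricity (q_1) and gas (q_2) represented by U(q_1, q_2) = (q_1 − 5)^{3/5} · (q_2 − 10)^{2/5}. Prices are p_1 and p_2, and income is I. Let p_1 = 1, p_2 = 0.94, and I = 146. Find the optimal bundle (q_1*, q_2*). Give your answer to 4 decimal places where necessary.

Discretionary income = 146 − 5·1 − 10·0.94 = 131.6; q_1* = 5 + 0.6·131.6/1 = 83.96; q_2* = 10 + 0.4·131.6/0.94 = 66.

q_1* = 83.96, q_2* = 66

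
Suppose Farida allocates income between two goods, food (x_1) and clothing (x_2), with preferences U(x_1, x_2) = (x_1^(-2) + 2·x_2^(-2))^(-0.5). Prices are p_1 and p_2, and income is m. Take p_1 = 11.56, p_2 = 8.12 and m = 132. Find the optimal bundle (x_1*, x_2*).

x_1* = 5.722, x_2* = 8.1101

With the ratio pinned down, the budget gives x_1* = m/(p_1 + p_2·(x_2/x_1)) and x_2* = (x_2/x_1)·x_1*.
Numerically x_2/x_1 = 1.417351, so x_1* = 132/(11.56 + 8.12·1.417351) = 5.722 and x_2* = 1.417351·5.722 = 8.1101.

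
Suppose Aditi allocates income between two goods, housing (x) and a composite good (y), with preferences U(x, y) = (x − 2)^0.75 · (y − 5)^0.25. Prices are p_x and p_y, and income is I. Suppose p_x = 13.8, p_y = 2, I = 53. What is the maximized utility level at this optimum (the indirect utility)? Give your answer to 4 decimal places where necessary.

MRS = 3·(y−5)/(x−2). Tangency with p_x/p_y gives y−5 = (1/3)·(p_x/p_y)·(x−2).
Substituting into the budget: x* = 2 + 0.75·(I − 2·p_x − 5·p_y)/p_x, and y* = 5 + 0.25·(…)/p_y.
Discretionary income = 53 − 2·13.8 − 5·2 = 15.4; x* = 2 + 0.75·15.4/13.8 = 2.837; y* = 5 + 0.25·15.4/2 = 6.925.
Utility at the optimum: U(2.837, 6.925) = 1.0307.

V = 1.0307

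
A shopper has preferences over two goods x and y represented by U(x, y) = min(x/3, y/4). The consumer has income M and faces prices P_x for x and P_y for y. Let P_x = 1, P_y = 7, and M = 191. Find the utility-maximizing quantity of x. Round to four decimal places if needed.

Demand: x*(P_x,P_y,M) = 3·M/(3·P_x + 4·P_y), y* = 4·M/(3·P_x + 4·P_y).
Here 3·1 + 4·7 = 31, giving x* = 18.4839.

x* = 18.4839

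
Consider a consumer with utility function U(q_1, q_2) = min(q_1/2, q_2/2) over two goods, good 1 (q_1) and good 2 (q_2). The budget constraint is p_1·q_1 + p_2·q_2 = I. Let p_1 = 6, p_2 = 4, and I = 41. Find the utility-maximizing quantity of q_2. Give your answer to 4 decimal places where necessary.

q_2* = 4.1

With perfect complements, no substitution: consume in ratio q_1:q_2 = 2:2.
Budget: p_1·q_1 + p_2·q_1 = I, so (2·p_1 + 2·p_2)·q_1 = 2·I.
Demand: q_1*(p_1,p_2,I) = 2·I/(2·p_1 + 2·p_2), q_2* = 2·I/(2·p_1 + 2·p_2).
Here 2·6 + 2·4 = 20, giving q_2* = 4.1.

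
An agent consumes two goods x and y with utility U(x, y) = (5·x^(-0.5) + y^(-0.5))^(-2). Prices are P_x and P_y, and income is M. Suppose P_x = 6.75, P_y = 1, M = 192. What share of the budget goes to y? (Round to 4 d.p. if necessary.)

MRS = MU_x/MU_y = 5·(y/x)^(1.5). Set equal to P_x/P_y.
Hence y/x = ((1/5)·P_x/P_y)^(1/(1.5)), i.e. raised to the 2/3 power.
With the ratio pinned down, the budget gives x* = M/(P_x + P_y·(y/x)) and y* = (y/x)·x*.
Numerically y/x = 1.221488, so x* = 192/(6.75 + 1·1.221488) = 24.0858 and y* = 1.221488·24.0858 = 29.4206.
Expenditure on y: 1·29.4206 = 29.4206; share = 0.1532.

share on y = 0.1532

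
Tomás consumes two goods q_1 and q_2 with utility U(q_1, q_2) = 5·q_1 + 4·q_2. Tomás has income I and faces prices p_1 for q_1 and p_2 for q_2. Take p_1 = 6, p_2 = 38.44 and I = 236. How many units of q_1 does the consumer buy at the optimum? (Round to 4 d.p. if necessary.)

q_1* = 39.3333

Linear utility — the consumer picks whichever good has higher MU/price: 5/6 = 0.8333 vs 4/38.44 = 0.1041.
q_1 gives more utility per dollar, so spend all income on q_1: q_1* = I/p_1, q_2* = 0.
Numerically: q_1* = 39.3333, q_2* = 0.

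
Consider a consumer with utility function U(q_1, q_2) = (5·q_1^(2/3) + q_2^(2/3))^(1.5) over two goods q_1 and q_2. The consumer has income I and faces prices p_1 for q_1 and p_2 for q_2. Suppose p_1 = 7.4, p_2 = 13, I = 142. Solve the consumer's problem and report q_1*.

With the ratio pinned down, the budget gives q_1* = I/(p_1 + p_2·(q_2/q_1)) and q_2* = (q_2/q_1)·q_1*.
Numerically q_2/q_1 = 0.001476, so q_1* = 142/(7.4 + 13·0.001476) = 19.1396.

q_1* = 19.1396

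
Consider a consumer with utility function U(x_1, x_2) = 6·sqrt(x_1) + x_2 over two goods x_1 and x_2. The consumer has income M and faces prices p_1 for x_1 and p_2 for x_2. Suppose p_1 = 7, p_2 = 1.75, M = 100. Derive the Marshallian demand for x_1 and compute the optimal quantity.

Set MRS = p_1/p_2: 3·x_1^(−1/2) = p_1/p_2.
Solve: √x_1 = 3·p_2/p_1, so x_1*(p_1,p_2) = (3·p_2/p_1)², and x_2* = (M − p_1·x_1*)/p_2.
Plugging in: x_1* = (3·1.75/7)² = 0.5625.

x_1* = 0.5625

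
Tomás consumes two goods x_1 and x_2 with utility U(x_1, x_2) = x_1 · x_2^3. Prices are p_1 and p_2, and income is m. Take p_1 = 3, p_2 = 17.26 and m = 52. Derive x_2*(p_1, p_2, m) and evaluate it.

x_2* = 2.2596

The MRS is (1/3)·x_2/x_1. Set MRS = p_1/p_2.
So p_2·x_2 = 3·p_1·x_1; combined with the budget, a share 0.25 of income goes to x_1.
Demand: x_1*(p_1,p_2,m) = 0.25·m/p_1 and x_2* = 0.75·m/p_2.
At p_1=3, p_2=17.26, m=52: x_2* = 0.75·52/17.26 = 2.2596.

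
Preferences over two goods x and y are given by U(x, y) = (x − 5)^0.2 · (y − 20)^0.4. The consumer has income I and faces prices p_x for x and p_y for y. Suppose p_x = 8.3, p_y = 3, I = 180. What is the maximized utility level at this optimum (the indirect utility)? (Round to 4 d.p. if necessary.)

After buying the subsistence bundle (5, 20), a share 1/3 of the remaining income goes to x: x* = 5 + 1/3·(I − 5p_x − 20p_y)/p_x.
Discretionary income = 180 − 5·8.3 − 20·3 = 78.5; x* = 5 + 1/3·78.5/8.3 = 8.1526; y* = 20 + 2/3·78.5/3 = 37.4444.
Utility at the optimum: U(8.1526, 37.4444) = 3.9482.

V = 3.9482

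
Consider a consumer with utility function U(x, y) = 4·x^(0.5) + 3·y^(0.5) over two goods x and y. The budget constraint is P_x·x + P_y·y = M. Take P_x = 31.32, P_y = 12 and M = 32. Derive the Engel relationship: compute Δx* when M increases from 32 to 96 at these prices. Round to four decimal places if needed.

Δx* = 0.8279

With the ratio pinned down, the budget gives x* = M/(P_x + P_y·(y/x)) and y* = (y/x)·x*.
Numerically y/x = 3.831806, so x* = 32/(31.32 + 12·3.831806) = 0.414.
At M' = 96: x* = 1.2419. Change: 1.2419 − 0.414 = 0.8279.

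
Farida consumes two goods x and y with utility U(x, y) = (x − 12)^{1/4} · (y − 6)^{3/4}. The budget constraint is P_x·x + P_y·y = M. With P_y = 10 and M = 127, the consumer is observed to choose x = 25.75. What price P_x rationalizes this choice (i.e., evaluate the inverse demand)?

P_x = 1

This is Cobb-Douglas in (x−12, y−6): tangency gives 0.25·P_y·(y−6) = 0.75·P_x·(x−12).
Substituting into the budget: x* = 12 + 0.25·(M − 12·P_x − 6·P_y)/P_x, and y* = 6 + 0.75·(…)/P_y.
Set x* = 25.75 in the demand function and solve for P_x: P_x = 1.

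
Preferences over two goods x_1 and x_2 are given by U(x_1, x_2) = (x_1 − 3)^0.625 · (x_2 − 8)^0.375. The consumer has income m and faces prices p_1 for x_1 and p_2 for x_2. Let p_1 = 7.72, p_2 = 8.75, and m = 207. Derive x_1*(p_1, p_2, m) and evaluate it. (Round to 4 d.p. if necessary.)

This is Cobb-Douglas in (x_1−3, x_2−8): tangency gives 0.625·p_2·(x_2−8) = 0.375·p_1·(x_1−3).
After buying the subsistence bundle (3, 8), a share 0.625 of the remaining income goes to x_1: x_1* = 3 + 0.625·(m − 3p_1 − 8p_2)/p_1.
Discretionary income = 207 − 3·7.72 − 8·8.75 = 113.84; x_1* = 3 + 0.625·113.84/7.72 = 12.2163.

x_1* = 12.2163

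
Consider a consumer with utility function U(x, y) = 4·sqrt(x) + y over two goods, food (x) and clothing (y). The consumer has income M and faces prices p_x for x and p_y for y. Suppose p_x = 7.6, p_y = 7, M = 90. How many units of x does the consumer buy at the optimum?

x* = 3.3934

Utility is quasi-linear in y; the FOC for x is 2/√x = p_x/p_y.
Thus x* = (2·p_y/p_x)² — independent of M — with the rest of income spent on y.
Plugging in: x* = (2·7/7.6)² = 3.3934.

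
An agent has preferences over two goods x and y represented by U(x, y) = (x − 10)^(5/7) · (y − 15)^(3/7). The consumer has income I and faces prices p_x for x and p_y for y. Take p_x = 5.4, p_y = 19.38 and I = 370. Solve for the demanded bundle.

MRS = (5/3)·(y−15)/(x−10). Tangency with p_x/p_y gives y−15 = (3/5)·(p_x/p_y)·(x−10).
Substituting into the budget: x* = 10 + 0.625·(I − 10·p_x − 15·p_y)/p_x, and y* = 15 + 0.375·(…)/p_y.
Discretionary income = 370 − 10·5.4 − 15·19.38 = 25.3; x* = 10 + 0.625·25.3/5.4 = 12.9282; y* = 15 + 0.375·25.3/19.38 = 15.4896.

x* = 12.9282, y* = 15.4896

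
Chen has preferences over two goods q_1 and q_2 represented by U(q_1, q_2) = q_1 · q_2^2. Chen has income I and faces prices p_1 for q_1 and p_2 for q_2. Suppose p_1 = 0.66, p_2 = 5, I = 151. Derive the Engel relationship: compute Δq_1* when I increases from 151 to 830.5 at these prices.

Δq_1* = 343.1818

MU_q_1/MU_q_2 = (q_2)/(2·q_1); tangency sets this equal to p_1/p_2.
So p_2·q_2 = 2·p_1·q_1; combined with the budget, a share 1/3 of income goes to q_1.
Demand: q_1*(p_1,p_2,I) = 1/3·I/p_1 and q_2* = 2/3·I/p_2.
At p_1=0.66, p_2=5, I=151: q_1* = 1/3·151/0.66 = 76.2626.
At I' = 830.5: q_1* = 419.4444. Change: 419.4444 − 76.2626 = 343.1818.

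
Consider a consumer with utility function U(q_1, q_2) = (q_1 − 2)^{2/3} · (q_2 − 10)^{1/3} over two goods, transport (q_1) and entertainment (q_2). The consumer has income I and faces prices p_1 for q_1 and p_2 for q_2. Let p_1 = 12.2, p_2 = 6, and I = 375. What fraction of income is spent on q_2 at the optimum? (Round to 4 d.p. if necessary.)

share on q_2 = 0.4183

This is Cobb-Douglas in (q_1−2, q_2−10): tangency gives 2/3·p_2·(q_2−10) = 1/3·p_1·(q_1−2).
Substituting into the budget: q_1* = 2 + 2/3·(I − 2·p_1 − 10·p_2)/p_1, and q_2* = 10 + 1/3·(…)/p_2.
Discretionary income = 375 − 2·12.2 − 10·6 = 290.6; q_1* = 2 + 2/3·290.6/12.2 = 17.8798; q_2* = 10 + 1/3·290.6/6 = 26.1444.
Expenditure on q_2: 6·26.1444 = 156.8667; share = 0.4183.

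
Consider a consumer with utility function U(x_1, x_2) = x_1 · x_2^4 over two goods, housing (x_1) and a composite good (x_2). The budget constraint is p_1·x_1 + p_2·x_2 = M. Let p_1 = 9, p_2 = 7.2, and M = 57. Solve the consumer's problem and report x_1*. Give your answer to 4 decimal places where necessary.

x_1* = 1.2667

Tangency: MRS = (1/4)·x_2/x_1 = p_1/p_2.
Rearranging, p_2·x_2 = 4·p_1·x_1. Substituting into the budget gives p_1·x_1·(1 + 4) = M.
Demand: x_1*(p_1,p_2,M) = 0.2·M/p_1 and x_2* = 0.8·M/p_2.
At p_1=9, p_2=7.2, M=57: x_1* = 0.2·57/9 = 1.2667.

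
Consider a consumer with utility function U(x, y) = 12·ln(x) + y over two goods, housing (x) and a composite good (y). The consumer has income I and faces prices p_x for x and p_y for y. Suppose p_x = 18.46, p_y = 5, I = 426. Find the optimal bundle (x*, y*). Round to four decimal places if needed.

x* = 3.2503, y* = 73.2

MU_x = 12/x, MU_y = 1. Tangency: 12/x = p_x/p_y.
So x*(p_x,p_y) = 12·p_y/p_x, independent of income; and y* = (I − 12·p_y)/p_y.
At the given prices: x* = 12·5/18.46 = 3.2503, and y* = 73.2.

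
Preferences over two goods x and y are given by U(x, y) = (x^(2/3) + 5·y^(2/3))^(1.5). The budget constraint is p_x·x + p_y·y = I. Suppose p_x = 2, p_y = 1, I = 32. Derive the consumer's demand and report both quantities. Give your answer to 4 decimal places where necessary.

Substitute y = (y/x)·x into the budget: x* = I/(p_x + p_y·(y/x)).
Numerically y/x = 1000, so x* = 32/(2 + 1·1000) = 0.0319 and y* = 1000·0.0319 = 31.9361.

x* = 0.0319, y* = 31.9361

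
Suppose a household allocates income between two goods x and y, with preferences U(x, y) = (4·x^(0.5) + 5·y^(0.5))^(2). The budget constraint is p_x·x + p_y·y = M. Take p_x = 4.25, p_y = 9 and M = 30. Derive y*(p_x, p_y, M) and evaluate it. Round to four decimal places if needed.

y* = 1.4153

With the ratio pinned down, the budget gives x* = M/(p_x + p_y·(y/x)) and y* = (y/x)·x*.
Numerically y/x = 0.348428, so x* = 30/(4.25 + 9·0.348428) = 4.0618 and y* = 0.348428·4.0618 = 1.4153.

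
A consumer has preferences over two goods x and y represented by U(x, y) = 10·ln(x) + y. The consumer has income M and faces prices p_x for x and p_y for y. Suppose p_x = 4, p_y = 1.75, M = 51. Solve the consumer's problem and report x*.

MU_x = 10/x, MU_y = 1. Tangency: 10/x = p_x/p_y.
So x*(p_x,p_y) = 10·p_y/p_x, independent of income; and y* = (M − 10·p_y)/p_y.
At the given prices: x* = 10·1.75/4 = 4.375.

x* = 4.375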